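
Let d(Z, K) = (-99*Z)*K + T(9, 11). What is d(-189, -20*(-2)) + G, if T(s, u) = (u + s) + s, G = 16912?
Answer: 765381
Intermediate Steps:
T(s, u) = u + 2*s (T(s, u) = (s + u) + s = u + 2*s)
d(Z, K) = 29 - 99*K*Z (d(Z, K) = (-99*Z)*K + (11 + 2*9) = -99*K*Z + (11 + 18) = -99*K*Z + 29 = 29 - 99*K*Z)
d(-189, -20*(-2)) + G = (29 - 99*(-20*(-2))*(-189)) + 16912 = (29 - 99*40*(-189)) + 16912 = (29 + 748440) + 16912 = 748469 + 16912 = 765381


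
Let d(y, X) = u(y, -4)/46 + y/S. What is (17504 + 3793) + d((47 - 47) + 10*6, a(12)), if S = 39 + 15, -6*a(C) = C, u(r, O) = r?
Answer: 4408979/207 ≈ 21299.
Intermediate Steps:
a(C) = -C/6
S = 54
d(y, X) = 25*y/621 (d(y, X) = y/46 + y/54 = 25*y/621)
(17504 + 3793) + d((47 - 47) + 10*6, a(12)) = (17504 + 3793) + 25*((47 - 47) + 10*6)/621 = 21297 + 25*(0 + 60)/621 = 21297 + (25/621)*60 = 21297 + 500/207 = 4408979/207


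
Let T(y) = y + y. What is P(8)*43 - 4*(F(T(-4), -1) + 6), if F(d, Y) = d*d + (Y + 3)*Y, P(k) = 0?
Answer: -272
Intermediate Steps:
T(y) = 2*y
F(d, Y) = d**2 + Y*(3 + Y) (F(d, Y) = d**2 + (3 + Y)*Y = d**2 + Y*(3 + Y))
P(8)*43 - 4*(F(T(-4), -1) + 6) = 0*43 - 4*(((-1)**2 + (2*(-4))**2 + 3*(-1)) + 6) = 0 - 4*((1 + (-8)**2 - 3) + 6) = 0 - 4*((1 + 64 - 3) + 6) = 0 - 4*(62 + 6) = 0 - 4*68 = 0 - 272 = -272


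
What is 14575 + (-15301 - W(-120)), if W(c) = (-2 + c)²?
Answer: -15610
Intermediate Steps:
14575 + (-15301 - W(-120)) = 14575 + (-15301 - (-2 - 120)²) = 14575 + (-15301 - 1*(-122)²) = 14575 + (-15301 - 1*14884) = 14575 + (-15301 - 14884) = 14575 - 30185 = -15610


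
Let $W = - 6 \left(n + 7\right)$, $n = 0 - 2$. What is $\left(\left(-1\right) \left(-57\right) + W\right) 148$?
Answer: $3996$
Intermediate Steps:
$n = -2$
$W = -30$ ($W = - 6 \left(-2 + 7\right) = \left(-6\right) 5 = -30$)
$\left(\left(-1\right) \left(-57\right) + W\right) 148 = \left(\left(-1\right) \left(-57\right) - 30\right) 148 = \left(57 - 30\right) 148 = 27 \cdot 148 = 3996$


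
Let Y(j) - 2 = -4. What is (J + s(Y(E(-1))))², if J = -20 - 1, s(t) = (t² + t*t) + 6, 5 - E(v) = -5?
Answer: 49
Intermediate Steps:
E(v) = 10 (E(v) = 5 - 1*(-5) = 5 + 5 = 10)
Y(j) = -2 (Y(j) = 2 - 4 = -2)
s(t) = 6 + 2*t² (s(t) = (t² + t²) + 6 = 2*t² + 6 = 6 + 2*t²)
J = -21
(J + s(Y(E(-1))))² = (-21 + (6 + 2*(-2)²))² = (-21 + (6 + 2*4))² = (-21 + (6 + 8))² = (-21 + 14)² = (-7)² = 49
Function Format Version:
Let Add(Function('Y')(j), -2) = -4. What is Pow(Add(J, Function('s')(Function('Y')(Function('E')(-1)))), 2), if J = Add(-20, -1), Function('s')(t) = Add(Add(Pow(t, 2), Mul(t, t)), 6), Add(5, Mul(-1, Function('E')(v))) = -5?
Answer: 49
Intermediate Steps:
Function('E')(v) = 10 (Function('E')(v) = Add(5, Mul(-1, -5)) = Add(5, 5) = 10)
Function('Y')(j) = -2 (Function('Y')(j) = Add(2, -4) = -2)
Function('s')(t) = Add(6, Mul(2, Pow(t, 2))) (Function('s')(t) = Add(Add(Pow(t, 2), Pow(t, 2)), 6) = Add(Mul(2, Pow(t, 2)), 6) = Add(6, Mul(2, Pow(t, 2))))
J = -21
Pow(Add(J, Function('s')(Function('Y')(Function('E')(-1)))), 2) = Pow(Add(-21, Add(6, Mul(2, Pow(-2, 2)))), 2) = Pow(Add(-21, Add(6, Mul(2, 4))), 2) = Pow(Add(-21, Add(6, 8)), 2) = Pow(Add(-21, 14), 2) = Pow(-7, 2) = 49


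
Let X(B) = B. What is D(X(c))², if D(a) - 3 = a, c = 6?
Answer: 81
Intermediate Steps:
D(a) = 3 + a
D(X(c))² = (3 + 6)² = 9² = 81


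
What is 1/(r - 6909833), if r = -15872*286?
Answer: -1/11449225 ≈ -8.7342e-8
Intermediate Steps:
r = -4539392
1/(r - 6909833) = 1/(-4539392 - 6909833) = 1/(-11449225) = -1/11449225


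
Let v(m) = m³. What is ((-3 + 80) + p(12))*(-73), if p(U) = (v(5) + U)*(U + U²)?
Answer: -1565777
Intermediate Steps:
p(U) = (125 + U)*(U + U²) (p(U) = (5³ + U)*(U + U²) = (125 + U)*(U + U²))
((-3 + 80) + p(12))*(-73) = ((-3 + 80) + 12*(125 + 12² + 126*12))*(-73) = (77 + 12*(125 + 144 + 1512))*(-73) = (77 + 12*1781)*(-73) = (77 + 21372)*(-73) = 21449*(-73) = -1565777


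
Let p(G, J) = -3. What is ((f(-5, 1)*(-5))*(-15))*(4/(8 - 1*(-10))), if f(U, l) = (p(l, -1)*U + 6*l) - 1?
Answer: 1000/3 ≈ 333.33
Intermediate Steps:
f(U, l) = -1 - 3*U + 6*l (f(U, l) = (-3*U + 6*l) - 1 = -1 - 3*U + 6*l)
((f(-5, 1)*(-5))*(-15))*(4/(8 - 1*(-10))) = (((-1 - 3*(-5) + 6*1)*(-5))*(-15))*(4/(8 - 1*(-10))) = (((-1 + 15 + 6)*(-5))*(-15))*(4/(8 + 10)) = ((20*(-5))*(-15))*(4/18) = (-100*(-15))*(4*(1/18)) = 1500*(2/9) = 1000/3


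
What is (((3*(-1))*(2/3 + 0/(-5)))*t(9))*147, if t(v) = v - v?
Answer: 0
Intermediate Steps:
t(v) = 0
(((3*(-1))*(2/3 + 0/(-5)))*t(9))*147 = (((3*(-1))*(2/3 + 0/(-5)))*0)*147 = (-3*(2*(⅓) + 0*(-⅕))*0)*147 = (-3*(⅔ + 0)*0)*147 = (-3*⅔*0)*147 = -2*0*147 = 0*147 = 0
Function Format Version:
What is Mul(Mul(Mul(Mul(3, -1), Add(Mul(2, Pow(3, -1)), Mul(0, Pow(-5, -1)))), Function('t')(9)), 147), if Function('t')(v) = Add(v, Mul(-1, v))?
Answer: 0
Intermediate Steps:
Function('t')(v) = 0
Mul(Mul(Mul(Mul(3, -1), Add(Mul(2, Pow(3, -1)), Mul(0, Pow(-5, -1)))), Function('t')(9)), 147) = Mul(Mul(Mul(Mul(3, -1), Add(Mul(2, Pow(3, -1)), Mul(0, Pow(-5, -1)))), 0), 147) = Mul(Mul(Mul(-3, Add(Mul(2, Rational(1, 3)), Mul(0, Rational(-1, 5)))), 0), 147) = Mul(Mul(Mul(-3, Add(Rational(2, 3), 0)), 0), 147) = Mul(Mul(Mul(-3, Rational(2, 3)), 0), 147) = Mul(Mul(-2, 0), 147) = Mul(0, 147) = 0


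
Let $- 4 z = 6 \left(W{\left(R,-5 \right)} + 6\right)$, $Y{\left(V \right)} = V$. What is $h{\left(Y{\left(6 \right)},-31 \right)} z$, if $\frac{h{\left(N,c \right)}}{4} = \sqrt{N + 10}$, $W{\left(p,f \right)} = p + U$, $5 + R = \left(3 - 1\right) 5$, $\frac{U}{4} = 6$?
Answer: $-840$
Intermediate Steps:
$U = 24$ ($U = 4 \cdot 6 = 24$)
$R = 5$ ($R = -5 + \left(3 - 1\right) 5 = -5 + 2 \cdot 5 = -5 + 10 = 5$)
$W{\left(p,f \right)} = 24 + p$ ($W{\left(p,f \right)} = p + 24 = 24 + p$)
$h{\left(N,c \right)} = 4 \sqrt{10 + N}$ ($h{\left(N,c \right)} = 4 \sqrt{N + 10} = 4 \sqrt{10 + N}$)
$z = - \frac{105}{2}$ ($z = - \frac{6 \left(\left(24 + 5\right) + 6\right)}{4} = - \frac{6 \left(29 + 6\right)}{4} = - \frac{6 \cdot 35}{4} = \left(- \frac{1}{4}\right) 210 = - \frac{105}{2} \approx -52.5$)
$h{\left(Y{\left(6 \right)},-31 \right)} z = 4 \sqrt{10 + 6} \left(- \frac{105}{2}\right) = 4 \sqrt{16} \left(- \frac{105}{2}\right) = 4 \cdot 4 \left(- \frac{105}{2}\right) = 16 \left(- \frac{105}{2}\right) = -840$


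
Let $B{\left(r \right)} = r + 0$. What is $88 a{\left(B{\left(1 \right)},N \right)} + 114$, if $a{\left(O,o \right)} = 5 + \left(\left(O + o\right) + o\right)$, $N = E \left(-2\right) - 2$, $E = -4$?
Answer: $1698$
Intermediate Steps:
$B{\left(r \right)} = r$
$N = 6$ ($N = \left(-4\right) \left(-2\right) - 2 = 8 - 2 = 6$)
$a{\left(O,o \right)} = 5 + O + 2 o$ ($a{\left(O,o \right)} = 5 + \left(O + 2 o\right) = 5 + O + 2 o$)
$88 a{\left(B{\left(1 \right)},N \right)} + 114 = 88 \left(5 + 1 + 2 \cdot 6\right) + 114 = 88 \left(5 + 1 + 12\right) + 114 = 88 \cdot 18 + 114 = 1584 + 114 = 1698$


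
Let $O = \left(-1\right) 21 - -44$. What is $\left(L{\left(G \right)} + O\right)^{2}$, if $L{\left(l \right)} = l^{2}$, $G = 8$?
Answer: $7569$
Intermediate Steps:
$O = 23$ ($O = -21 + 44 = 23$)
$\left(L{\left(G \right)} + O\right)^{2} = \left(8^{2} + 23\right)^{2} = \left(64 + 23\right)^{2} = 87^{2} = 7569$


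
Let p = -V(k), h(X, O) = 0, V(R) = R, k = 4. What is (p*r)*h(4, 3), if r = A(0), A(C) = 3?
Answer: 0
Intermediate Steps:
r = 3
p = -4 (p = -1*4 = -4)
(p*r)*h(4, 3) = -4*3*0 = -12*0 = 0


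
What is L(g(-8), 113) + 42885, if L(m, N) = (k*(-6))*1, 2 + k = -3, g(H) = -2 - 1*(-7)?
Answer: 42915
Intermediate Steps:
g(H) = 5 (g(H) = -2 + 7 = 5)
k = -5 (k = -2 - 3 = -5)
L(m, N) = 30 (L(m, N) = -5*(-6)*1 = 30*1 = 30)
L(g(-8), 113) + 42885 = 30 + 42885 = 42915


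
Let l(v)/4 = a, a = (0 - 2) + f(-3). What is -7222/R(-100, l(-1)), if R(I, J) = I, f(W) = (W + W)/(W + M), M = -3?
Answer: 3611/50 ≈ 72.220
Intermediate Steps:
f(W) = 2*W/(-3 + W) (f(W) = (W + W)/(W - 3) = (2*W)/(-3 + W) = 2*W/(-3 + W))
a = -1 (a = (0 - 2) + 2*(-3)/(-3 - 3) = -2 + 2*(-3)/(-6) = -2 + 2*(-3)*(-⅙) = -2 + 1 = -1)
l(v) = -4 (l(v) = 4*(-1) = -4)
-7222/R(-100, l(-1)) = -7222/(-100) = -7222*(-1/100) = 3611/50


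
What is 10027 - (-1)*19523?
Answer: 29550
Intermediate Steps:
10027 - (-1)*19523 = 10027 - 1*(-19523) = 10027 + 19523 = 29550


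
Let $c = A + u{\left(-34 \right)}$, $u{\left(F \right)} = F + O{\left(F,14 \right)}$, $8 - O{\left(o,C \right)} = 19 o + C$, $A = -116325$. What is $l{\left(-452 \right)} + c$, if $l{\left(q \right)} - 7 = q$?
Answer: $-116164$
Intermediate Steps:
$O{\left(o,C \right)} = 8 - C - 19 o$ ($O{\left(o,C \right)} = 8 - \left(19 o + C\right) = 8 - \left(C + 19 o\right) = 8 - C - 19 o$)
$l{\left(q \right)} = 7 + q$
$u{\left(F \right)} = -6 - 18 F$ ($u{\left(F \right)} = F - \left(6 + 19 F\right) = -6 - 18 F$)
$c = -115719$ ($c = -116325 - -606 = -116325 + \left(-6 + 612\right) = -116325 + 606 = -115719$)
$l{\left(-452 \right)} + c = \left(7 - 452\right) - 115719 = -445 - 115719 = -116164$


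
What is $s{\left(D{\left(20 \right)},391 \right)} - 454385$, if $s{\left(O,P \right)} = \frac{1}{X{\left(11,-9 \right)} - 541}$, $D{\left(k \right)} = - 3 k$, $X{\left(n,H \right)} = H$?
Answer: $- \frac{249911751}{550} \approx -4.5439 \cdot 10^{5}$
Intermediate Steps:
$s{\left(O,P \right)} = - \frac{1}{550}$ ($s{\left(O,P \right)} = \frac{1}{-9 - 541} = \frac{1}{-550} = - \frac{1}{550}$)
$s{\left(D{\left(20 \right)},391 \right)} - 454385 = - \frac{1}{550} - 454385 = - \frac{249911751}{550}$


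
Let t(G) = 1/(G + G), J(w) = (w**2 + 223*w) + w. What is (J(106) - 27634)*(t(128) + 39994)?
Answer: 37605881945/128 ≈ 2.9380e+8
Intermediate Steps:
J(w) = w**2 + 224*w
t(G) = 1/(2*G)
(J(106) - 27634)*(t(128) + 39994) = (106*(224 + 106) - 27634)*((1/2)/128 + 39994) = (106*330 - 27634)*((1/2)*(1/128) + 39994) = (34980 - 27634)*(1/256 + 39994) = 7346*(10238465/256) = 37605881945/128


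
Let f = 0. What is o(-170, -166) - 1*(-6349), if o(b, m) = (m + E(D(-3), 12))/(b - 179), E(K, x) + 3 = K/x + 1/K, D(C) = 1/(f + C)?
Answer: 79775029/12564 ≈ 6349.5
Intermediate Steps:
D(C) = 1/C (D(C) = 1/(0 + C) = 1/C)
E(K, x) = -3 + 1/K + K/x (E(K, x) = -3 + (K/x + 1/K) = -3 + (1/K + K/x) = -3 + 1/K + K/x)
o(b, m) = (-217/36 + m)/(-179 + b) (o(b, m) = (m + (-3 + 1/(1/(-3)) + 1/(-3*12)))/(b - 179) = (m + (-3 + 1/(-1/3) - 1/3*1/12))/(-179 + b) = (m + (-3 - 3 - 1/36))/(-179 + b) = (m - 217/36)/(-179 + b) = (-217/36 + m)/(-179 + b))
o(-170, -166) - 1*(-6349) = (-217/36 - 166)/(-179 - 170) - 1*(-6349) = -6193/36/(-349) + 6349 = -1/349*(-6193/36) + 6349 = 6193/12564 + 6349 = 79775029/12564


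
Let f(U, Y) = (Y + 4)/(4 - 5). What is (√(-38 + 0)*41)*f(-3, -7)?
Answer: 123*I*√38 ≈ 758.22*I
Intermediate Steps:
f(U, Y) = -4 - Y (f(U, Y) = (4 + Y)/(-1) = (4 + Y)*(-1) = -4 - Y)
(√(-38 + 0)*41)*f(-3, -7) = (√(-38 + 0)*41)*(-4 - 1*(-7)) = (√(-38)*41)*(-4 + 7) = ((I*√38)*41)*3 = (41*I*√38)*3 = 123*I*√38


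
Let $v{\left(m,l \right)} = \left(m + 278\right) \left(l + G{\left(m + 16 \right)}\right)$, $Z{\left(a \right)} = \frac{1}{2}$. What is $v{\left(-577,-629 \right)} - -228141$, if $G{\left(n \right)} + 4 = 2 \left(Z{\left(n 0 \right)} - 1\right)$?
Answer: $417707$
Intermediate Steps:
$Z{\left(a \right)} = \frac{1}{2}$
$G{\left(n \right)} = -5$ ($G{\left(n \right)} = -4 + 2 \left(\frac{1}{2} - 1\right) = -4 + 2 \left(- \frac{1}{2}\right) = -4 - 1 = -5$)
$v{\left(m,l \right)} = \left(-5 + l\right) \left(278 + m\right)$ ($v{\left(m,l \right)} = \left(m + 278\right) \left(l - 5\right) = \left(278 + m\right) \left(-5 + l\right) = \left(-5 + l\right) \left(278 + m\right)$)
$v{\left(-577,-629 \right)} - -228141 = \left(-1390 - -2885 + 278 \left(-629\right) - -362933\right) - -228141 = \left(-1390 + 2885 - 174862 + 362933\right) + 228141 = 189566 + 228141 = 417707$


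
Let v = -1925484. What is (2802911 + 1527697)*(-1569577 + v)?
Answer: -15135739127088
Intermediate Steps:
(2802911 + 1527697)*(-1569577 + v) = (2802911 + 1527697)*(-1569577 - 1925484) = 4330608*(-3495061) = -15135739127088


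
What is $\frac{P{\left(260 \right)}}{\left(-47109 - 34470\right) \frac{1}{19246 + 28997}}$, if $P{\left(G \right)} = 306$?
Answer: $- \frac{4920786}{27193} \approx -180.96$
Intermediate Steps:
$\frac{P{\left(260 \right)}}{\left(-47109 - 34470\right) \frac{1}{19246 + 28997}} = \frac{306}{\left(-47109 - 34470\right) \frac{1}{19246 + 28997}} = \frac{306}{\left(-47109 - 34470\right) \frac{1}{48243}} = \frac{306}{\left(-81579\right) \frac{1}{48243}} = \frac{306}{- \frac{27193}{16081}} = 306 \left(- \frac{16081}{27193}\right) = - \frac{4920786}{27193}$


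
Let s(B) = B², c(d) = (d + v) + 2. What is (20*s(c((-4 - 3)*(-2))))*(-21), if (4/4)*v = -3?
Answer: -70980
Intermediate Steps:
v = -3
c(d) = -1 + d (c(d) = (d - 3) + 2 = (-3 + d) + 2 = -1 + d)
(20*s(c((-4 - 3)*(-2))))*(-21) = (20*(-1 + (-4 - 3)*(-2))²)*(-21) = (20*(-1 - 7*(-2))²)*(-21) = (20*(-1 + 14)²)*(-21) = (20*13²)*(-21) = (20*169)*(-21) = 3380*(-21) = -70980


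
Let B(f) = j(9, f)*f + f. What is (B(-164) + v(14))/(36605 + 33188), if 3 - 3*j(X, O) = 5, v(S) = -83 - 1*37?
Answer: -524/209379 ≈ -0.0025026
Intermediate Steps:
v(S) = -120 (v(S) = -83 - 37 = -120)
j(X, O) = -2/3 (j(X, O) = 1 - 1/3*5 = 1 - 5/3 = -2/3)
B(f) = f/3 (B(f) = -2*f/3 + f = f/3)
(B(-164) + v(14))/(36605 + 33188) = ((1/3)*(-164) - 120)/(36605 + 33188) = (-164/3 - 120)/69793 = -524/3*1/69793 = -524/209379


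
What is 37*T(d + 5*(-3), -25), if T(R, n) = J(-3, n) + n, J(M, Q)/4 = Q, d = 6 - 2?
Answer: -4625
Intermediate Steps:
d = 4
J(M, Q) = 4*Q
T(R, n) = 5*n (T(R, n) = 4*n + n = 5*n)
37*T(d + 5*(-3), -25) = 37*(5*(-25)) = 37*(-125) = -4625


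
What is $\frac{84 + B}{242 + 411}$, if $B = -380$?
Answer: $- \frac{296}{653} \approx -0.45329$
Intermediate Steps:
$\frac{84 + B}{242 + 411} = \frac{84 - 380}{242 + 411} = - \frac{296}{653}$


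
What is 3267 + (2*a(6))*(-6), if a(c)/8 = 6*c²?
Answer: -17469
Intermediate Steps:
a(c) = 48*c² (a(c) = 8*(6*c²) = 48*c²)
3267 + (2*a(6))*(-6) = 3267 + (2*(48*6²))*(-6) = 3267 + (2*(48*36))*(-6) = 3267 + (2*1728)*(-6) = 3267 + 3456*(-6) = 3267 - 20736 = -17469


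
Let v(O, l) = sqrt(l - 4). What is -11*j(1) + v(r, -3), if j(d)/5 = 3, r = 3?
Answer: -165 + I*sqrt(7) ≈ -165.0 + 2.6458*I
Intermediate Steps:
j(d) = 15 (j(d) = 5*3 = 15)
v(O, l) = sqrt(-4 + l)
-11*j(1) + v(r, -3) = -11*15 + sqrt(-4 - 3) = -165 + sqrt(-7) = -165 + I*sqrt(7)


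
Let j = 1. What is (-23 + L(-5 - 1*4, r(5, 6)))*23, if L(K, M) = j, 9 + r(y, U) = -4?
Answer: -506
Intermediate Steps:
r(y, U) = -13 (r(y, U) = -9 - 4 = -13)
L(K, M) = 1
(-23 + L(-5 - 1*4, r(5, 6)))*23 = (-23 + 1)*23 = -22*23 = -506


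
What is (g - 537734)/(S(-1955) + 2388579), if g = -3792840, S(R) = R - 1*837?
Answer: -4330574/2385787 ≈ -1.8152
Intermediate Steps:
S(R) = -837 + R (S(R) = R - 837 = -837 + R)
(g - 537734)/(S(-1955) + 2388579) = (-3792840 - 537734)/((-837 - 1955) + 2388579) = -4330574/(-2792 + 2388579) = -4330574/2385787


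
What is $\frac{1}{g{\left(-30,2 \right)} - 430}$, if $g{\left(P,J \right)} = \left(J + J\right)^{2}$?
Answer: $- \frac{1}{414} \approx -0.0024155$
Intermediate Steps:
$g{\left(P,J \right)} = 4 J^{2}$ ($g{\left(P,J \right)} = \left(2 J\right)^{2} = 4 J^{2}$)
$\frac{1}{g{\left(-30,2 \right)} - 430} = \frac{1}{4 \cdot 2^{2} - 430} = \frac{1}{4 \cdot 4 - 430} = \frac{1}{16 - 430} = \frac{1}{-414} = - \frac{1}{414}$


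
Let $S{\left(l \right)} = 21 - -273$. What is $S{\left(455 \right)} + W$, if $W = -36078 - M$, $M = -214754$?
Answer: $178970$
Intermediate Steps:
$S{\left(l \right)} = 294$ ($S{\left(l \right)} = 21 + 273 = 294$)
$W = 178676$ ($W = -36078 - -214754 = -36078 + 214754 = 178676$)
$S{\left(455 \right)} + W = 294 + 178676 = 178970$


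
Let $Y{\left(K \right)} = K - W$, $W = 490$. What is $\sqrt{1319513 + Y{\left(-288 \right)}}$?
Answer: $\sqrt{1318735} \approx 1148.4$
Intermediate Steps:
$Y{\left(K \right)} = -490 + K$ ($Y{\left(K \right)} = K - 490 = -490 + K$)
$\sqrt{1319513 + Y{\left(-288 \right)}} = \sqrt{1319513 - 778} = \sqrt{1318735}$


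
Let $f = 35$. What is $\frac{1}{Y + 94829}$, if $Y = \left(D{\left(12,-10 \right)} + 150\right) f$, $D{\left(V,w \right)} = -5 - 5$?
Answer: $\frac{1}{99729} \approx 1.0027 \cdot 10^{-5}$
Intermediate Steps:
$D{\left(V,w \right)} = -10$ ($D{\left(V,w \right)} = -5 - 5 = -10$)
$Y = 4900$ ($Y = \left(-10 + 150\right) 35 = 140 \cdot 35 = 4900$)
$\frac{1}{Y + 94829} = \frac{1}{4900 + 94829} = \frac{1}{99729}$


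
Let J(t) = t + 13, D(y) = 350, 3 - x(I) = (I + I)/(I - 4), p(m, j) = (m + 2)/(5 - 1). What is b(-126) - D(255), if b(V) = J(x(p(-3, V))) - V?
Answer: -3538/17 ≈ -208.12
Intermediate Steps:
p(m, j) = 1/2 + m/4 (p(m, j) = (2 + m)/4 = (2 + m)*(1/4) = 1/2 + m/4)
x(I) = 3 - 2*I/(-4 + I) (x(I) = 3 - (I + I)/(I - 4) = 3 - 2*I/(-4 + I))
J(t) = 13 + t
b(V) = 270/17 - V (b(V) = (13 + (-12 + (1/2 + (1/4)*(-3)))/(-4 + (1/2 + (1/4)*(-3)))) - V = (13 + (-12 + (1/2 - 3/4))/(-4 + (1/2 - 3/4))) - V = (13 + (-12 - 1/4)/(-4 - 1/4)) - V = (13 - 49/4/(-17/4)) - V = (13 - 4/17*(-49/4)) - V = (13 + 49/17) - V = 270/17 - V)
b(-126) - D(255) = (270/17 - 1*(-126)) - 1*350 = (270/17 + 126) - 350 = 2412/17 - 350 = -3538/17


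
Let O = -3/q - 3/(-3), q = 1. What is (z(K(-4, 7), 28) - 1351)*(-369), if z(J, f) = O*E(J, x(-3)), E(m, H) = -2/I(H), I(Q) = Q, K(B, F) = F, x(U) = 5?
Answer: 2491119/5 ≈ 4.9822e+5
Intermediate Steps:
O = -2 (O = -3/1 - 3/(-3) = -3*1 - 3*(-1/3) = -3 + 1 = -2)
E(m, H) = -2/H
z(J, f) = 4/5 (z(J, f) = -(-4)/5 = -2*(-2/5) = 4/5)
(z(K(-4, 7), 28) - 1351)*(-369) = (4/5 - 1351)*(-369) = -6751/5*(-369) = 2491119/5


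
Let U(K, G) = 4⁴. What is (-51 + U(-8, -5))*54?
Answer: 11070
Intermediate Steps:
U(K, G) = 256
(-51 + U(-8, -5))*54 = (-51 + 256)*54 = 205*54 = 11070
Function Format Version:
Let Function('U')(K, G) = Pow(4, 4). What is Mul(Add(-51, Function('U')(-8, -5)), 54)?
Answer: 11070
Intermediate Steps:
Function('U')(K, G) = 256
Mul(Add(-51, Function('U')(-8, -5)), 54) = Mul(Add(-51, 256), 54) = Mul(205, 54) = 11070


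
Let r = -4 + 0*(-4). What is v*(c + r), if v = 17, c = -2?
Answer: -102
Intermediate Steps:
r = -4 (r = -4 + 0 = -4)
v*(c + r) = 17*(-2 - 4) = 17*(-6) = -102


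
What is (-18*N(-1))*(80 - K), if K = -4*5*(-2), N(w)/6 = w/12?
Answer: 360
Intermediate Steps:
N(w) = w/2 (N(w) = 6*(w/12) = w/2)
K = 40 (K = -20*(-2) = 40)
(-18*N(-1))*(80 - K) = (-9*(-1))*(80 - 1*40) = (-18*(-½))*(80 - 40) = 9*40 = 360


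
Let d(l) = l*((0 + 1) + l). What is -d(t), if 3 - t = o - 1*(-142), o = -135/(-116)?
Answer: -262469037/13456 ≈ -19506.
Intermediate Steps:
o = 135/116 (o = -135*(-1/116) = 135/116 ≈ 1.1638)
t = -16259/116 (t = 3 - (135/116 - 1*(-142)) = 3 - (135/116 + 142) = 3 - 1*16607/116 = 3 - 16607/116 = -16259/116 ≈ -140.16)
d(l) = l*(1 + l)
-d(t) = -(-16259)*(1 - 16259/116)/116 = -(-16259)*(-16143)/(116*116) = -1*262469037/13456 = -262469037/13456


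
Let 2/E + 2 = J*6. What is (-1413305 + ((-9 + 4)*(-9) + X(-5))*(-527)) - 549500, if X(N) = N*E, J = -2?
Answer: -13908275/7 ≈ -1.9869e+6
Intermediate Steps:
E = -⅐ (E = 2/(-2 - 2*6) = 2/(-2 - 12) = 2/(-14) = 2*(-1/14) = -⅐ ≈ -0.14286)
X(N) = -N/7 (X(N) = N*(-⅐) = -N/7)
(-1413305 + ((-9 + 4)*(-9) + X(-5))*(-527)) - 549500 = (-1413305 + ((-9 + 4)*(-9) - ⅐*(-5))*(-527)) - 549500 = (-1413305 + (-5*(-9) + 5/7)*(-527)) - 549500 = (-1413305 + (45 + 5/7)*(-527)) - 549500 = (-1413305 + (320/7)*(-527)) - 549500 = (-1413305 - 168640/7) - 549500 = -10061775/7 - 549500 = -13908275/7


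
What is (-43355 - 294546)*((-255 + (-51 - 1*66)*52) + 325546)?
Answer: -107860364507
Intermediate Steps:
(-43355 - 294546)*((-255 + (-51 - 1*66)*52) + 325546) = -337901*((-255 + (-51 - 66)*52) + 325546) = -337901*((-255 - 117*52) + 325546) = -337901*((-255 - 6084) + 325546) = -337901*(-6339 + 325546) = -337901*319207 = -107860364507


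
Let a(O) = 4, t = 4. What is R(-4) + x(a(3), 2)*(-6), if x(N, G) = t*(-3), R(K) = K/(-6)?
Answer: 218/3 ≈ 72.667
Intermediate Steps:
R(K) = -K/6 (R(K) = K*(-⅙) = -K/6)
x(N, G) = -12 (x(N, G) = 4*(-3) = -12)
R(-4) + x(a(3), 2)*(-6) = -⅙*(-4) - 12*(-6) = ⅔ + 72 = 218/3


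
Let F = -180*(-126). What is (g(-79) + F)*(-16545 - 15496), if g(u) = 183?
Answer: -732553383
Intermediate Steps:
F = 22680
(g(-79) + F)*(-16545 - 15496) = (183 + 22680)*(-16545 - 15496) = 22863*(-32041) = -732553383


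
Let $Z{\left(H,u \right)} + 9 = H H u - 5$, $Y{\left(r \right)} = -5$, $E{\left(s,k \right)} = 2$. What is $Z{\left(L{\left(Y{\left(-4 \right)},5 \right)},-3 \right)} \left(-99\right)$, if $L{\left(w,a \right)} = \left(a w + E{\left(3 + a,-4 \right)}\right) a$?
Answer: $3929211$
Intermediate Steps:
$L{\left(w,a \right)} = a \left(2 + a w\right)$ ($L{\left(w,a \right)} = \left(a w + 2\right) a = \left(2 + a w\right) a = a \left(2 + a w\right)$)
$Z{\left(H,u \right)} = -14 + u H^{2}$ ($Z{\left(H,u \right)} = -9 + \left(H H u - 5\right) = -9 + \left(H^{2} u - 5\right) = -9 + \left(u H^{2} - 5\right) = -9 + \left(-5 + u H^{2}\right) = -14 + u H^{2}$)
$Z{\left(L{\left(Y{\left(-4 \right)},5 \right)},-3 \right)} \left(-99\right) = \left(-14 - 3 \left(5 \left(2 + 5 \left(-5\right)\right)\right)^{2}\right) \left(-99\right) = \left(-14 - 3 \left(5 \left(2 - 25\right)\right)^{2}\right) \left(-99\right) = \left(-14 - 3 \left(5 \left(-23\right)\right)^{2}\right) \left(-99\right) = \left(-14 - 3 \left(-115\right)^{2}\right) \left(-99\right) = \left(-14 - 39675\right) \left(-99\right) = \left(-39689\right) \left(-99\right) = 3929211$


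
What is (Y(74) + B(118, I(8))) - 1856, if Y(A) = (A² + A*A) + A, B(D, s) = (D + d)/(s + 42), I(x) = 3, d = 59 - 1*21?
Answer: 137602/15 ≈ 9173.5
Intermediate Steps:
d = 38 (d = 59 - 21 = 38)
B(D, s) = (38 + D)/(42 + s) (B(D, s) = (D + 38)/(s + 42) = (38 + D)/(42 + s))
Y(A) = A + 2*A² (Y(A) = (A² + A²) + A = 2*A² + A = A + 2*A²)
(Y(74) + B(118, I(8))) - 1856 = (74*(1 + 2*74) + (38 + 118)/(42 + 3)) - 1856 = (74*(1 + 148) + 156/45) - 1856 = (74*149 + (1/45)*156) - 1856 = (11026 + 52/15) - 1856 = 165442/15 - 1856 = 137602/15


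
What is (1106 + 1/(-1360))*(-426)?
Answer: -320385867/680 ≈ -4.7116e+5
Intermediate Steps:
(1106 + 1/(-1360))*(-426) = (1106 - 1/1360)*(-426) = (1504159/1360)*(-426) = -320385867/680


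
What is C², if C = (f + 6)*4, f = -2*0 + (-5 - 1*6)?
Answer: 400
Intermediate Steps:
f = -11 (f = 0 + (-5 - 6) = 0 - 11 = -11)
C = -20 (C = (-11 + 6)*4 = -5*4 = -20)
C² = (-20)² = 400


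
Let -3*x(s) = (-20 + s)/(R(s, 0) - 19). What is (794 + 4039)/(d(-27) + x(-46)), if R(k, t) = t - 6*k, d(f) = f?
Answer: -1242081/6917 ≈ -179.57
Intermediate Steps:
R(k, t) = t - 6*k
x(s) = -(-20 + s)/(3*(-19 - 6*s)) (x(s) = -(-20 + s)/(3*((0 - 6*s) - 19)) = -(-20 + s)/(3*(-6*s - 19)) = -(-20 + s)/(3*(-19 - 6*s)))
(794 + 4039)/(d(-27) + x(-46)) = (794 + 4039)/(-27 + (-20 - 46)/(3*(19 + 6*(-46)))) = 4833/(-27 + (⅓)*(-66)/(19 - 276)) = 4833/(-27 + (⅓)*(-66)/(-257)) = 4833/(-27 + (⅓)*(-1/257)*(-66)) = 4833/(-27 + 22/257) = 4833/(-6917/257) = 4833*(-257/6917) = -1242081/6917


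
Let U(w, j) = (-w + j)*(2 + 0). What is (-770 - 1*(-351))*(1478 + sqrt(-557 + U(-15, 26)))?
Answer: -619282 - 2095*I*sqrt(19) ≈ -6.1928e+5 - 9131.9*I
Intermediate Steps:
U(w, j) = -2*w + 2*j (U(w, j) = (j - w)*2 = -2*w + 2*j)
(-770 - 1*(-351))*(1478 + sqrt(-557 + U(-15, 26))) = (-770 - 1*(-351))*(1478 + sqrt(-557 + (-2*(-15) + 2*26))) = (-770 + 351)*(1478 + sqrt(-557 + (30 + 52))) = -419*(1478 + sqrt(-557 + 82)) = -419*(1478 + sqrt(-475)) = -419*(1478 + 5*I*sqrt(19)) = -619282 - 2095*I*sqrt(19)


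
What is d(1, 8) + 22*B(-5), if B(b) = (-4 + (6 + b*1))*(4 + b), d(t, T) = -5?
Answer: 61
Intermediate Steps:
B(b) = (2 + b)*(4 + b) (B(b) = (-4 + (6 + b))*(4 + b) = (2 + b)*(4 + b))
d(1, 8) + 22*B(-5) = -5 + 22*(8 + (-5)² + 6*(-5)) = -5 + 22*(8 + 25 - 30) = -5 + 22*3 = -5 + 66 = 61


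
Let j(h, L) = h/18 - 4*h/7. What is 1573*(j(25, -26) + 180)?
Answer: 33119515/126 ≈ 2.6285e+5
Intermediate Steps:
j(h, L) = -65*h/126 (j(h, L) = h*(1/18) - 4*h*(⅐) = h/18 - 4*h/7 = -65*h/126)
1573*(j(25, -26) + 180) = 1573*(-65/126*25 + 180) = 1573*(-1625/126 + 180) = 1573*(21055/126) = 33119515/126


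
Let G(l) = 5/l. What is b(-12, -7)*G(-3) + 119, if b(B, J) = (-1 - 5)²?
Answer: 59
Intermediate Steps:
b(B, J) = 36 (b(B, J) = (-6)² = 36)
b(-12, -7)*G(-3) + 119 = 36*(5/(-3)) + 119 = 36*(5*(-⅓)) + 119 = 36*(-5/3) + 119 = -60 + 119 = 59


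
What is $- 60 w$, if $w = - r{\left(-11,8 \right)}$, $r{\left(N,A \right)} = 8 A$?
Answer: $3840$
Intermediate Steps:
$w = -64$ ($w = - 8 \cdot 8 = \left(-1\right) 64 = -64$)
$- 60 w = \left(-60\right) \left(-64\right) = 3840$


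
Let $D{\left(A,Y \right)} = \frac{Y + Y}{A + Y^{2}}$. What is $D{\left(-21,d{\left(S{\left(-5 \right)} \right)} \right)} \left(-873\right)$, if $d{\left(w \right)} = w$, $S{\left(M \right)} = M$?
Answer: $\frac{4365}{2} \approx 2182.5$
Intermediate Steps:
$D{\left(A,Y \right)} = \frac{2 Y}{A + Y^{2}}$
$D{\left(-21,d{\left(S{\left(-5 \right)} \right)} \right)} \left(-873\right) = 2 \left(-5\right) \frac{1}{-21 + \left(-5\right)^{2}} \left(-873\right) = 2 \left(-5\right) \frac{1}{-21 + 25} \left(-873\right) = 2 \left(-5\right) \frac{1}{4} \left(-873\right) = \left(- \frac{5}{2}\right) \left(-873\right) = \frac{4365}{2}$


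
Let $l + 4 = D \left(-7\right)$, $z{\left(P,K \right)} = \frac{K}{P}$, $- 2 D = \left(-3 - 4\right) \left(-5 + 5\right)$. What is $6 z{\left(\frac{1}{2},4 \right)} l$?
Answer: $-192$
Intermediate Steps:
$D = 0$ ($D = - \frac{\left(-3 - 4\right) \left(-5 + 5\right)}{2} = - \frac{\left(-7\right) 0}{2} = \left(- \frac{1}{2}\right) 0 = 0$)
$l = -4$ ($l = -4 + 0 \left(-7\right) = -4 + 0 = -4$)
$6 z{\left(\frac{1}{2},4 \right)} l = 6 \frac{4}{\frac{1}{2}} \left(-4\right) = 6 \cdot 4 \frac{1}{\frac{1}{2}} \left(-4\right) = 6 \cdot 4 \cdot 2 \left(-4\right) = 6 \cdot 8 \left(-4\right) = 48 \left(-4\right) = -192$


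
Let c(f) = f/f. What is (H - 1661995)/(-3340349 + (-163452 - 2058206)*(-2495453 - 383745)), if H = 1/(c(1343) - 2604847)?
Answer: -4329241027771/16662131692631465010 ≈ -2.5983e-7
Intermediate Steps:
c(f) = 1
H = -1/2604846 (H = 1/(1 - 2604847) = 1/(-2604846) = -1/2604846 ≈ -3.8390e-7)
(H - 1661995)/(-3340349 + (-163452 - 2058206)*(-2495453 - 383745)) = (-1/2604846 - 1661995)/(-3340349 + (-163452 - 2058206)*(-2495453 - 383745)) = -4329241027771/(2604846*(-3340349 - 2221658*(-2879198))) = -4329241027771/(2604846*(-3340349 + 6396593270284)) = -4329241027771/2604846/6396589929935 = -4329241027771/2604846*1/6396589929935 = -4329241027771/16662131692631465010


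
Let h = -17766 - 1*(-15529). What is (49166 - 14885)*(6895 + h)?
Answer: 159680898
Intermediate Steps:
h = -2237 (h = -17766 + 15529 = -2237)
(49166 - 14885)*(6895 + h) = (49166 - 14885)*(6895 - 2237) = 34281*4658 = 159680898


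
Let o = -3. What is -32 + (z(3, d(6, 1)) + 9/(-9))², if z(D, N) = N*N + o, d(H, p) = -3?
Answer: -7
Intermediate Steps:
z(D, N) = -3 + N² (z(D, N) = N*N - 3 = N² - 3 = -3 + N²)
-32 + (z(3, d(6, 1)) + 9/(-9))² = -32 + ((-3 + (-3)²) + 9/(-9))² = -32 + ((-3 + 9) + 9*(-⅑))² = -32 + (6 - 1)² = -32 + 5² = -32 + 25 = -7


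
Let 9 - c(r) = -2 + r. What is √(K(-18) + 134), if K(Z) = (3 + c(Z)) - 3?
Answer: √163 ≈ 12.767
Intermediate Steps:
c(r) = 11 - r (c(r) = 9 - (-2 + r) = 9 + (2 - r) = 11 - r)
K(Z) = 11 - Z (K(Z) = (3 + (11 - Z)) - 3 = (14 - Z) - 3 = 11 - Z)
√(K(-18) + 134) = √((11 - 1*(-18)) + 134) = √((11 + 18) + 134) = √(29 + 134) = √163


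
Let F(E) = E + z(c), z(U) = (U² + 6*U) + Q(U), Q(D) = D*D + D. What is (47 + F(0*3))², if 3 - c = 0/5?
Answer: 7396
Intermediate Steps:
Q(D) = D + D² (Q(D) = D² + D = D + D²)
c = 3 (c = 3 - 0/5 = 3 - 1*0 = 3 + 0 = 3)
z(U) = U² + 6*U + U*(1 + U) (z(U) = (U² + 6*U) + U*(1 + U) = U² + 6*U + U*(1 + U))
F(E) = 39 + E (F(E) = E + 3*(7 + 2*3) = E + 3*(7 + 6) = E + 3*13 = E + 39 = 39 + E)
(47 + F(0*3))² = (47 + (39 + 0*3))² = (47 + (39 + 0))² = (47 + 39)² = 86² = 7396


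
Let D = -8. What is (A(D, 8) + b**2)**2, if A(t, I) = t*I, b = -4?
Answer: 2304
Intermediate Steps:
A(t, I) = I*t
(A(D, 8) + b**2)**2 = (8*(-8) + (-4)**2)**2 = (-64 + 16)**2 = (-48)**2 = 2304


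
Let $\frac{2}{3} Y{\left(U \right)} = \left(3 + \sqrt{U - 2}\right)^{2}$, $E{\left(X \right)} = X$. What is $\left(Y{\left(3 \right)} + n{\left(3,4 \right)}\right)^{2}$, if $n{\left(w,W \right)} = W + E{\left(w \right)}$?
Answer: $961$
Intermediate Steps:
$Y{\left(U \right)} = \frac{3 \left(3 + \sqrt{-2 + U}\right)^{2}}{2}$ ($Y{\left(U \right)} = \frac{3 \left(3 + \sqrt{U - 2}\right)^{2}}{2} = \frac{3 \left(3 + \sqrt{-2 + U}\right)^{2}}{2}$)
$n{\left(w,W \right)} = W + w$
$\left(Y{\left(3 \right)} + n{\left(3,4 \right)}\right)^{2} = \left(\frac{3 \left(3 + \sqrt{-2 + 3}\right)^{2}}{2} + \left(4 + 3\right)\right)^{2} = \left(\frac{3 \left(3 + \sqrt{1}\right)^{2}}{2} + 7\right)^{2} = \left(\frac{3 \left(3 + 1\right)^{2}}{2} + 7\right)^{2} = \left(\frac{3 \cdot 4^{2}}{2} + 7\right)^{2} = \left(\frac{3}{2} \cdot 16 + 7\right)^{2} = \left(24 + 7\right)^{2} = 31^{2} = 961$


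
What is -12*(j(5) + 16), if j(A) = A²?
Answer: -492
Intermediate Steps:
-12*(j(5) + 16) = -12*(5² + 16) = -12*(25 + 16) = -12*41 = -492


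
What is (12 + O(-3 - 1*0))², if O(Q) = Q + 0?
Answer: 81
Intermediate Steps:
O(Q) = Q
(12 + O(-3 - 1*0))² = (12 + (-3 - 1*0))² = (12 + (-3 + 0))² = (12 - 3)² = 9² = 81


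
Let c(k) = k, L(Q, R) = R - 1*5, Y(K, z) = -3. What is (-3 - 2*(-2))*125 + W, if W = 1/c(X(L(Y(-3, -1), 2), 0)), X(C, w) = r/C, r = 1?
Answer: 122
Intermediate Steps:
L(Q, R) = -5 + R (L(Q, R) = R - 5 = -5 + R)
X(C, w) = 1/C
W = -3 (W = 1/(1/(-5 + 2)) = 1/(1/(-3)) = 1/(-⅓) = -3)
(-3 - 2*(-2))*125 + W = (-3 - 2*(-2))*125 - 3 = (-3 + 4)*125 - 3 = 1*125 - 3 = 125 - 3 = 122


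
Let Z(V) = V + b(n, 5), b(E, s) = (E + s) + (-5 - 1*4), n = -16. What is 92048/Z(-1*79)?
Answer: -8368/9 ≈ -929.78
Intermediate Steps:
b(E, s) = -9 + E + s (b(E, s) = (E + s) + (-5 - 4) = (E + s) - 9 = -9 + E + s)
Z(V) = -20 + V (Z(V) = V + (-9 - 16 + 5) = V - 20 = -20 + V)
92048/Z(-1*79) = 92048/(-20 - 1*79) = 92048/(-20 - 79) = 92048/(-99) = 92048*(-1/99) = -8368/9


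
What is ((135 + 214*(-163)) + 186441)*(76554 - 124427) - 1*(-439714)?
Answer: -7261607148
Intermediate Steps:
((135 + 214*(-163)) + 186441)*(76554 - 124427) - 1*(-439714) = ((135 - 34882) + 186441)*(-47873) + 439714 = (-34747 + 186441)*(-47873) + 439714 = 151694*(-47873) + 439714 = -7262046862 + 439714 = -7261607148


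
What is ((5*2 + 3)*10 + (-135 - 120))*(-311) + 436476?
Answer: 475351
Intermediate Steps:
((5*2 + 3)*10 + (-135 - 120))*(-311) + 436476 = ((10 + 3)*10 - 255)*(-311) + 436476 = (13*10 - 255)*(-311) + 436476 = (130 - 255)*(-311) + 436476 = -125*(-311) + 436476 = 38875 + 436476 = 475351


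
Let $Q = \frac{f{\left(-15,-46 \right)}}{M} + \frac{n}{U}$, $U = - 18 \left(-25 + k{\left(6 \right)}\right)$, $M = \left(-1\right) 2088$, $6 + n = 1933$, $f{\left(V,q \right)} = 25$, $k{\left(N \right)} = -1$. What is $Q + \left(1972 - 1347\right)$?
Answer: $\frac{5692147}{9048} \approx 629.11$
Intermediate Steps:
$n = 1927$ ($n = -6 + 1933 = 1927$)
$M = -2088$
$U = 468$ ($U = - 18 \left(-25 - 1\right) = \left(-18\right) \left(-26\right) = 468$)
$Q = \frac{37147}{9048}$ ($Q = \frac{25}{-2088} + \frac{1927}{468} = 25 \left(- \frac{1}{2088}\right) + 1927 \cdot \frac{1}{468} = - \frac{25}{2088} + \frac{1927}{468} = \frac{37147}{9048} \approx 4.1055$)
$Q + \left(1972 - 1347\right) = \frac{37147}{9048} + \left(1972 - 1347\right) = \frac{37147}{9048} + 625 = \frac{5692147}{9048}$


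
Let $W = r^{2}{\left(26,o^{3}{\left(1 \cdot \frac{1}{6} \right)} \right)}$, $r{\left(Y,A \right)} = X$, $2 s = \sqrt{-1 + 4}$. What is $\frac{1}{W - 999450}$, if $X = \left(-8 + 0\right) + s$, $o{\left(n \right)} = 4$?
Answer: $- \frac{15990164}{15980334043609} + \frac{128 \sqrt{3}}{15980334043609} \approx -1.0006 \cdot 10^{-6}$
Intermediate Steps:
$s = \frac{\sqrt{3}}{2}$ ($s = \frac{\sqrt{-1 + 4}}{2} = \frac{\sqrt{3}}{2} \approx 0.86602$)
$X = -8 + \frac{\sqrt{3}}{2}$ ($X = \left(-8 + 0\right) + \frac{\sqrt{3}}{2} = -8 + \frac{\sqrt{3}}{2} \approx -7.134$)
$r{\left(Y,A \right)} = -8 + \frac{\sqrt{3}}{2}$
$W = \left(-8 + \frac{\sqrt{3}}{2}\right)^{2} \approx 50.894$
$\frac{1}{W - 999450} = \frac{1}{\frac{\left(16 - \sqrt{3}\right)^{2}}{4} - 999450} = \frac{1}{-999450 + \frac{\left(16 - \sqrt{3}\right)^{2}}{4}}$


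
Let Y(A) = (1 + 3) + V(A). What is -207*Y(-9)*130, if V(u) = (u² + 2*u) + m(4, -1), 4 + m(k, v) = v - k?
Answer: -1560780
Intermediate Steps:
m(k, v) = -4 + v - k (m(k, v) = -4 + (v - k) = -4 + v - k)
V(u) = -9 + u² + 2*u (V(u) = (u² + 2*u) + (-4 - 1 - 1*4) = (u² + 2*u) + (-4 - 1 - 4) = (u² + 2*u) - 9 = -9 + u² + 2*u)
Y(A) = -5 + A² + 2*A (Y(A) = (1 + 3) + (-9 + A² + 2*A) = 4 + (-9 + A² + 2*A) = -5 + A² + 2*A)
-207*Y(-9)*130 = -207*(-5 + (-9)² + 2*(-9))*130 = -207*(-5 + 81 - 18)*130 = -207*58*130 = -12006*130 = -1560780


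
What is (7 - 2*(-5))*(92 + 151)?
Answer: 4131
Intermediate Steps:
(7 - 2*(-5))*(92 + 151) = (7 + 10)*243 = 17*243 = 4131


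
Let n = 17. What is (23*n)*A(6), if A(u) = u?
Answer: 2346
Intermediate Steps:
(23*n)*A(6) = (23*17)*6 = 391*6 = 2346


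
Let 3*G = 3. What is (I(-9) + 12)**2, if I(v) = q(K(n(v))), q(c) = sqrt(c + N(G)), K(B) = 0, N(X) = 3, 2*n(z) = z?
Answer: (12 + sqrt(3))**2 ≈ 188.57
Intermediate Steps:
G = 1 (G = (1/3)*3 = 1)
n(z) = z/2
q(c) = sqrt(3 + c) (q(c) = sqrt(c + 3) = sqrt(3 + c))
I(v) = sqrt(3) (I(v) = sqrt(3 + 0) = sqrt(3))
(I(-9) + 12)**2 = (sqrt(3) + 12)**2 = (12 + sqrt(3))**2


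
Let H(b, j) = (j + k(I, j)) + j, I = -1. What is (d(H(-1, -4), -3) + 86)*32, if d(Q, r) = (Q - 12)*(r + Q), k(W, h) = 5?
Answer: 5632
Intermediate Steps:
H(b, j) = 5 + 2*j (H(b, j) = (j + 5) + j = (5 + j) + j = 5 + 2*j)
d(Q, r) = (-12 + Q)*(Q + r)
(d(H(-1, -4), -3) + 86)*32 = (((5 + 2*(-4))² - 12*(5 + 2*(-4)) - 12*(-3) + (5 + 2*(-4))*(-3)) + 86)*32 = (((5 - 8)² - 12*(5 - 8) + 36 + (5 - 8)*(-3)) + 86)*32 = (((-3)² - 12*(-3) + 36 - 3*(-3)) + 86)*32 = ((9 + 36 + 36 + 9) + 86)*32 = (90 + 86)*32 = 176*32 = 5632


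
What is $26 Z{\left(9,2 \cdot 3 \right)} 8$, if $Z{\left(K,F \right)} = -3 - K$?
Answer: $-2496$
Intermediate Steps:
$26 Z{\left(9,2 \cdot 3 \right)} 8 = 26 \left(-3 - 9\right) 8 = 26 \left(-12\right) 8 = \left(-312\right) 8 = -2496$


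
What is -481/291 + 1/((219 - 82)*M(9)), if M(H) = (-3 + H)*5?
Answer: -658873/398670 ≈ -1.6527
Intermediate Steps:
M(H) = -15 + 5*H
-481/291 + 1/((219 - 82)*M(9)) = -481/291 + 1/((219 - 82)*(-15 + 5*9)) = -481*1/291 + 1/(137*(-15 + 45)) = -481/291 + (1/137)/30 = -481/291 + (1/137)*(1/30) = -481/291 + 1/4110 = -658873/398670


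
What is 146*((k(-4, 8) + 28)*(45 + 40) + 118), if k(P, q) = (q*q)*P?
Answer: -2812252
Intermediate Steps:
k(P, q) = P*q² (k(P, q) = q²*P = P*q²)
146*((k(-4, 8) + 28)*(45 + 40) + 118) = 146*((-4*8² + 28)*(45 + 40) + 118) = 146*((-4*64 + 28)*85 + 118) = 146*((-256 + 28)*85 + 118) = 146*(-228*85 + 118) = 146*(-19380 + 118) = 146*(-19262) = -2812252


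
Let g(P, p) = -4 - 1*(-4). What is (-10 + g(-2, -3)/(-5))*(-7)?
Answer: 70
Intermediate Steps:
g(P, p) = 0 (g(P, p) = -4 + 4 = 0)
(-10 + g(-2, -3)/(-5))*(-7) = (-10 + 0/(-5))*(-7) = (-10 + 0*(-⅕))*(-7) = (-10 + 0)*(-7) = -10*(-7) = 70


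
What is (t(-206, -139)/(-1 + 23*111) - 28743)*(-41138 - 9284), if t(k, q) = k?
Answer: 924642947081/638 ≈ 1.4493e+9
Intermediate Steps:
(t(-206, -139)/(-1 + 23*111) - 28743)*(-41138 - 9284) = (-206/(-1 + 23*111) - 28743)*(-41138 - 9284) = (-206/(-1 + 2553) - 28743)*(-50422) = (-206/2552 - 28743)*(-50422) = (-206*1/2552 - 28743)*(-50422) = (-103/1276 - 28743)*(-50422) = -36676171/1276*(-50422) = 924642947081/638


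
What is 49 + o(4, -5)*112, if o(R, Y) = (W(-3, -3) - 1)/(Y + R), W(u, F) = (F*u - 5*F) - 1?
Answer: -2415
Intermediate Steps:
W(u, F) = -1 - 5*F + F*u (W(u, F) = (-5*F + F*u) - 1 = -1 - 5*F + F*u)
o(R, Y) = 22/(R + Y) (o(R, Y) = ((-1 - 5*(-3) - 3*(-3)) - 1)/(Y + R) = ((-1 + 15 + 9) - 1)/(R + Y) = (23 - 1)/(R + Y) = 22/(R + Y))
49 + o(4, -5)*112 = 49 + (22/(4 - 5))*112 = 49 + (22/(-1))*112 = 49 + (22*(-1))*112 = 49 - 22*112 = 49 - 2464 = -2415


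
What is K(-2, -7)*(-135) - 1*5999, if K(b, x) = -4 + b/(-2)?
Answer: -5594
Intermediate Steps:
K(b, x) = -4 - b/2 (K(b, x) = -4 + b*(-1/2) = -4 - b/2)
K(-2, -7)*(-135) - 1*5999 = (-4 - 1/2*(-2))*(-135) - 1*5999 = (-4 + 1)*(-135) - 5999 = -3*(-135) - 5999 = 405 - 5999 = -5594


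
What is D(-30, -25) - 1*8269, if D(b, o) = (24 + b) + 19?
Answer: -8256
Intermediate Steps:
D(b, o) = 43 + b
D(-30, -25) - 1*8269 = (43 - 30) - 1*8269 = 13 - 8269 = -8256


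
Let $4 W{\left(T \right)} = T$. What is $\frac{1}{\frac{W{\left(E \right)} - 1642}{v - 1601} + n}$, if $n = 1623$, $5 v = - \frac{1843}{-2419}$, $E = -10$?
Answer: $\frac{2978808}{4837665419} \approx 0.00061575$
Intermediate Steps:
$W{\left(T \right)} = \frac{T}{4}$
$v = \frac{1843}{12095}$ ($v = \frac{\left(-1843\right) \frac{1}{-2419}}{5} = \frac{\left(-1843\right) \left(- \frac{1}{2419}\right)}{5} = \frac{1}{5} \cdot \frac{1843}{2419} = \frac{1843}{12095} \approx 0.15238$)
$\frac{1}{\frac{W{\left(E \right)} - 1642}{v - 1601} + n} = \frac{1}{\frac{\frac{1}{4} \left(-10\right) - 1642}{\frac{1843}{12095} - 1601} + 1623} = \frac{1}{\frac{- \frac{5}{2} - 1642}{- \frac{19362252}{12095}} + 1623} = \frac{1}{\left(- \frac{3289}{2}\right) \left(- \frac{12095}{19362252}\right) + 1623} = \frac{1}{\frac{3060035}{2978808} + 1623} = \frac{1}{\frac{4837665419}{2978808}} = \frac{2978808}{4837665419}$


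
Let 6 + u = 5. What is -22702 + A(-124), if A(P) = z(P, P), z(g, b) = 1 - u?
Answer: -22700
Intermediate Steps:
u = -1 (u = -6 + 5 = -1)
z(g, b) = 2 (z(g, b) = 1 - 1*(-1) = 1 + 1 = 2)
A(P) = 2
-22702 + A(-124) = -22702 + 2 = -22700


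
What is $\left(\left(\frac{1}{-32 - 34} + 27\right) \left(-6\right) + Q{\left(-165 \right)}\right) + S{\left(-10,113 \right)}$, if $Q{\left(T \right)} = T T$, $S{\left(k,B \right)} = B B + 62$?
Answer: $\frac{438835}{11} \approx 39894.0$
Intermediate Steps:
$S{\left(k,B \right)} = 62 + B^{2}$ ($S{\left(k,B \right)} = B^{2} + 62 = 62 + B^{2}$)
$Q{\left(T \right)} = T^{2}$
$\left(\left(\frac{1}{-32 - 34} + 27\right) \left(-6\right) + Q{\left(-165 \right)}\right) + S{\left(-10,113 \right)} = \left(\left(\frac{1}{-32 - 34} + 27\right) \left(-6\right) + \left(-165\right)^{2}\right) + \left(62 + 113^{2}\right) = \left(\left(\frac{1}{-66} + 27\right) \left(-6\right) + 27225\right) + \left(62 + 12769\right) = \left(\left(- \frac{1}{66} + 27\right) \left(-6\right) + 27225\right) + 12831 = \left(\frac{1781}{66} \left(-6\right) + 27225\right) + 12831 = \left(- \frac{1781}{11} + 27225\right) + 12831 = \frac{297694}{11} + 12831 = \frac{438835}{11}$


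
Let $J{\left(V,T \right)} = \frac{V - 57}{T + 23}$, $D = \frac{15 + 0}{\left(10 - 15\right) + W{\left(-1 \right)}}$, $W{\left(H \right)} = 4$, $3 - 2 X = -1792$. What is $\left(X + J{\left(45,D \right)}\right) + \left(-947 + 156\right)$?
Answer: $105$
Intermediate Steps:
$X = \frac{1795}{2}$ ($X = \frac{3}{2} - -896 = \frac{3}{2} + 896 = \frac{1795}{2} \approx 897.5$)
$D = -15$ ($D = \frac{15 + 0}{\left(10 - 15\right) + 4} = \frac{15}{\left(10 - 15\right) + 4} = \frac{15}{-5 + 4} = \frac{15}{-1} = 15 \left(-1\right) = -15$)
$J{\left(V,T \right)} = \frac{-57 + V}{23 + T}$
$\left(X + J{\left(45,D \right)}\right) + \left(-947 + 156\right) = \left(\frac{1795}{2} + \frac{-57 + 45}{23 - 15}\right) + \left(-947 + 156\right) = \left(\frac{1795}{2} + \frac{1}{8} \left(-12\right)\right) - 791 = \left(\frac{1795}{2} - \frac{3}{2}\right) - 791 = 896 - 791 = 105$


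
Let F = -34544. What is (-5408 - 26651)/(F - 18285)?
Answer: 32059/52829 ≈ 0.60684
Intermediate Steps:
(-5408 - 26651)/(F - 18285) = (-5408 - 26651)/(-34544 - 18285) = -32059/(-52829) = -32059*(-1/52829) = 32059/52829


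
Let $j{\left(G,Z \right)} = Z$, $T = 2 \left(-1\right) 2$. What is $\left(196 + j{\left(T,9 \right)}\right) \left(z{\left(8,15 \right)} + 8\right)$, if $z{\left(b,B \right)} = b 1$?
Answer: $3280$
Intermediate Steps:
$T = -4$ ($T = \left(-2\right) 2 = -4$)
$z{\left(b,B \right)} = b$
$\left(196 + j{\left(T,9 \right)}\right) \left(z{\left(8,15 \right)} + 8\right) = \left(196 + 9\right) \left(8 + 8\right) = 205 \cdot 16 = 3280$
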